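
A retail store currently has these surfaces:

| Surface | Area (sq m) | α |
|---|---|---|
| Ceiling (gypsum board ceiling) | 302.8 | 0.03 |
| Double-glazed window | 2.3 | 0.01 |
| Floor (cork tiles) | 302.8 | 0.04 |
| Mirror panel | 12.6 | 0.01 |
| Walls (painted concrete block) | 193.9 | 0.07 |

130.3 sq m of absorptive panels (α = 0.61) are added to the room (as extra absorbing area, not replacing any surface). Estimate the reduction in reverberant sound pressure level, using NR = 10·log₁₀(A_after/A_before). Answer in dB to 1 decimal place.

5.2 dB

Equivalent absorption area: A_before = 302.8*0.03 + 2.3*0.01 + 302.8*0.04 + 12.6*0.01 + 193.9*0.07 = 34.918 sq m.
Treatment contributes 130.3·0.61 = 79.483 sabins.
New total A_after = 114.401 sabins.
Reduction = 10 log₁₀(A_after/A_before) = 10 log₁₀(3.2763) = 5.2 dB.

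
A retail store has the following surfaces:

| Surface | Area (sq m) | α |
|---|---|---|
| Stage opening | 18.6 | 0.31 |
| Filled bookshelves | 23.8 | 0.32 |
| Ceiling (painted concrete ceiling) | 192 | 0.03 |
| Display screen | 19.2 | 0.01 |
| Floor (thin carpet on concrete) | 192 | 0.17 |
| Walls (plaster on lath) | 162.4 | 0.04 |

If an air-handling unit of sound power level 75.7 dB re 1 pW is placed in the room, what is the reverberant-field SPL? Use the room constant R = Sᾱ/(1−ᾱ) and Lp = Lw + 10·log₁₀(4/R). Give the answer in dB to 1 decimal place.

63.6 dB

A = 58.470 sabins; S = 608.0 sq m.
ᾱ = 0.0962, so room constant R = A/(1−ᾱ) = 64.694 sq m.
Lp = 75.7 + 10·log₁₀(4/64.694) = 75.7 + (-12.09) = 63.6 dB.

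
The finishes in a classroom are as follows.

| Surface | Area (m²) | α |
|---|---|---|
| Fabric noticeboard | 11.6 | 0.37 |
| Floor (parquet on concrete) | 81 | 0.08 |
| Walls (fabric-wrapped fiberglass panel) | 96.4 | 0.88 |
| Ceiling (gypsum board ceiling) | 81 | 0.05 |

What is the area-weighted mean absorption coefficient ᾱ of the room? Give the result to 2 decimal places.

0.37

Total surface area S = 270.0 m².
A = 11.6*0.37 + 81*0.08 + 96.4*0.88 + 81*0.05 = 99.654 sabins.
ᾱ = A/S = 0.37.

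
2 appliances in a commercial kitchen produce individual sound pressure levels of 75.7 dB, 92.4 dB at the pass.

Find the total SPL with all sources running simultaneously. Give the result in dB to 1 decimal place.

92.5 dB

Converting to relative power and adding: 10^(75.7/10) + 10^(92.4/10) = 1.775e+09.
L_total = 10·log₁₀(1.775e+09) = 92.5 dB.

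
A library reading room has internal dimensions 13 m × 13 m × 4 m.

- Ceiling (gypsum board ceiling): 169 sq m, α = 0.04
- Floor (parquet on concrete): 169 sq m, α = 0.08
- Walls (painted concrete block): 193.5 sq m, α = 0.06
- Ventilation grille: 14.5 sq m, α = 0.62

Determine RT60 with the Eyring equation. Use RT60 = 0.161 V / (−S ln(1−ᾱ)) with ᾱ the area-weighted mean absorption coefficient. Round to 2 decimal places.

S = Σ Sᵢ = 546.0 sq m.
Σ(Sᵢαᵢ) = 169×0.04 + 169×0.08 + 193.5×0.06 + 14.5×0.62 = 40.880.
Mean coefficient ᾱ = A/S = 0.0749.
Eyring denominator: −S ln(1−ᾱ) = 42.508.
V = 13 × 13 × 4 = 676 m³.
RT60 = 0.161 × 676 / 42.508 = 2.56 s.

2.56 s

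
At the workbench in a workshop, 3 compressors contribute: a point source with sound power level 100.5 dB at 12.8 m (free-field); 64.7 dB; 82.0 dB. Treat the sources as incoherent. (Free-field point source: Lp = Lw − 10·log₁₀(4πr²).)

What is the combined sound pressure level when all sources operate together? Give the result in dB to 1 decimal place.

82.2 dB

Source at 12.8 m: Lp = 100.5 − 10·log₁₀(4π·12.8²) = 100.5 − 10·log₁₀(2058.874) = 67.4 dB.
Σ 10^(Lᵢ/10) = 1.669e+08.
Back to dB: 10·log₁₀ Σ = 82.2 dB.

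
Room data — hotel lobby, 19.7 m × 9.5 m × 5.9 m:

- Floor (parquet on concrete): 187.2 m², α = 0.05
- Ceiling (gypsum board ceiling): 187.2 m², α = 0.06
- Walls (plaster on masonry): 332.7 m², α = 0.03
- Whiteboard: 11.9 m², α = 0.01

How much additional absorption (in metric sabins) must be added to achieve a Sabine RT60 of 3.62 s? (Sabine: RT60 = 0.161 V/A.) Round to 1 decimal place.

18.4 sabins

Summing Sᵢαᵢ: 9.360 + 11.232 + 9.981 + 0.119 → A₁ = 30.692 sabins.
V = 1104.185 m³. Required absorption A₂ = 0.161 × 1104.185 / 3.62 = 49.109 sabins.
Additional absorption ΔA = 49.109 − 30.692 = 18.4 sabins.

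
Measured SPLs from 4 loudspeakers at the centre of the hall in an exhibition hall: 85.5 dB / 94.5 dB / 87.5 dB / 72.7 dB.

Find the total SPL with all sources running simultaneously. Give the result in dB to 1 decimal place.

95.7 dB

Sum in the linear (power) domain: Σ 10^(Lᵢ/10) = 10^(85.5/10) + 10^(94.5/10) + 10^(87.5/10) + 10^(72.7/10) = 3.754e+09.
Combined level = 10 log₁₀(3.754e+09) = 95.7 dB.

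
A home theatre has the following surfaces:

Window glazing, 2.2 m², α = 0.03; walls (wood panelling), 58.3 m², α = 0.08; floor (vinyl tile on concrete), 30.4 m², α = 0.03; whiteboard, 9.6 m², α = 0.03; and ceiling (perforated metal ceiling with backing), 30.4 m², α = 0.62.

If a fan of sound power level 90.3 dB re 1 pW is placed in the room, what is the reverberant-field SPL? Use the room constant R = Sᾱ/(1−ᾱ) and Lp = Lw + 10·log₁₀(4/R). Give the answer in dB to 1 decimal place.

81.5 dB

A = 24.778 sabins; S = 130.9 m².
ᾱ = 0.1893, so room constant R = A/(1−ᾱ) = 30.564 m².
Lp = 90.3 + 10·log₁₀(4/30.564) = 90.3 + (-8.83) = 81.5 dB.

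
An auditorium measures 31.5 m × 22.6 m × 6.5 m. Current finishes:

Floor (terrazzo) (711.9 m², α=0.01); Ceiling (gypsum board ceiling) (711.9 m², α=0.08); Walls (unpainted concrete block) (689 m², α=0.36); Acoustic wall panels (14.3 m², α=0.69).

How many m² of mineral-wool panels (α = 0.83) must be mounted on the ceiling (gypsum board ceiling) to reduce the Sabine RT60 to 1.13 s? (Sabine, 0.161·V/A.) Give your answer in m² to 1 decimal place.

Summing Sᵢαᵢ: 7.119 + 56.952 + 248.040 + 9.867 → A₁ = 321.978 sabins.
V = 4627.35 m³. Target absorption A₂ = 0.161 × 4627.35 / 1.13 = 659.295 sabins.
Absorption to add: 659.295 − 321.978 = 337.317 sabins.
Each m² of panel replacing the ceiling (gypsum board ceiling) adds (0.83 − 0.08) = 0.75 sabins.
Area = ΔA/Δα = 337.317/0.75 = 449.8 m².

449.8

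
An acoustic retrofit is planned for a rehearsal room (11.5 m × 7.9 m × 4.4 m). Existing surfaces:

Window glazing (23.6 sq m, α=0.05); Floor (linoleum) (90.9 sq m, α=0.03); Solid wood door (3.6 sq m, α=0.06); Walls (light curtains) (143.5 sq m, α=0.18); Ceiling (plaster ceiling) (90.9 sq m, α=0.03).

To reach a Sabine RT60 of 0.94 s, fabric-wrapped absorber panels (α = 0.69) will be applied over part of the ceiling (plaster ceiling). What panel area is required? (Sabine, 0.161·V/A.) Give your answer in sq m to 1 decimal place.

Total absorption A₁ = 23.6*0.05 + 90.9*0.03 + 3.6*0.06 + 143.5*0.18 + 90.9*0.03
  = 1.180 + 2.727 + 0.216 + 25.830 + 2.727 = 32.680 sq m sabins.
V = 399.74 m³. Target absorption A₂ = 0.161 × 399.74 / 0.94 = 68.466 sabins.
Absorption to add: 68.466 − 32.680 = 35.786 sabins.
Net gain per sq m: Δα = 0.69 − 0.03 = 0.66.
Panel area = 35.786 / 0.66 = 54.2 sq m.

54.2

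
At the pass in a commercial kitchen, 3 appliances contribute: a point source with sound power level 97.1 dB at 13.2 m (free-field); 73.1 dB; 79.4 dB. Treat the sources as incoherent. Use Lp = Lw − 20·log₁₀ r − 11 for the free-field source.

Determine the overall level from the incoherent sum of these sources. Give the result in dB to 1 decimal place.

Source at 13.2 m: Lp = 97.1 − 20·log₁₀(13.2) − 11 = 63.7 dB.
Converting to relative power and adding: 10^(63.7/10) + 10^(73.1/10) + 10^(79.4/10) = 1.099e+08.
Back to dB: 10·log₁₀ Σ = 80.4 dB.

80.4 dB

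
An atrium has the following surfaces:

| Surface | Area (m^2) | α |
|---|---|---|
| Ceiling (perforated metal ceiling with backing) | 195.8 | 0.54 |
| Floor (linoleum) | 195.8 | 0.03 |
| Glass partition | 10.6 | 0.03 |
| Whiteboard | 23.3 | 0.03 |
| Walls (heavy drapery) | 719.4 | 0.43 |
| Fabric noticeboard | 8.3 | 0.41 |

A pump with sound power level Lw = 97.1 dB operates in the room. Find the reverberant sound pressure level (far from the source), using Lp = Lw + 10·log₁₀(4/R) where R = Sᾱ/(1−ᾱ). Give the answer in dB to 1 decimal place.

Σ(Sᵢαᵢ) = 195.8·0.54 + 195.8·0.03 + 10.6·0.03 + 23.3·0.03 + 719.4·0.43 + 8.3·0.41 = 425.368; total area S = 1153.2 m^2.
ᾱ = 0.3689, so room constant R = A/(1−ᾱ) = 674.010 m^2.
Lp = 97.1 + 10·log₁₀(4/674.010) = 97.1 + (-22.27) = 74.8 dB.

74.8 dB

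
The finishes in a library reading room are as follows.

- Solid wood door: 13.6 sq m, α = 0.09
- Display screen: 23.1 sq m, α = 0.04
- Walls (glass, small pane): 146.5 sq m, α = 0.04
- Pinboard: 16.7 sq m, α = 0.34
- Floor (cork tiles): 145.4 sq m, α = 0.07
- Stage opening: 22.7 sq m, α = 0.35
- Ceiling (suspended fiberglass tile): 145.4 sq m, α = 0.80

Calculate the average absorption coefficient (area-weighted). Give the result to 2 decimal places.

0.29

S = Σ Sᵢ = 13.6 + 23.1 + 146.5 + 16.7 + 145.4 + 22.7 + 145.4 = 513.4 sq m.
Weighted sum Σ Sα = 148.129.
ᾱ = A/S = 0.29.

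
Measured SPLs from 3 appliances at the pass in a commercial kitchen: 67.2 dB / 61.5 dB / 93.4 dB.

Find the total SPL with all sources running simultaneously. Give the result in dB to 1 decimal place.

Converting to relative power and adding: 10^(67.2/10) + 10^(61.5/10) + 10^(93.4/10) = 2.194e+09.
L_total = 10·log₁₀(2.194e+09) = 93.4 dB.

93.4 dB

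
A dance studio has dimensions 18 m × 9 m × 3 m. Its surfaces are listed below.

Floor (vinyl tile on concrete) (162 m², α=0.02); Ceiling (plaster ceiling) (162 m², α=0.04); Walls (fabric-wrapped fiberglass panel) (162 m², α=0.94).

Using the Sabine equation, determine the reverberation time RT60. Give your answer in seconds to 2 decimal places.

A = Σ Sᵢαᵢ = 162×0.02 + 162×0.04 + 162×0.94 = 162.000 sabins.
V = 18·9·3 = 486 m³.
T = 0.161 V/A = 0.161·486/162.000 = 0.48 s.

0.48 s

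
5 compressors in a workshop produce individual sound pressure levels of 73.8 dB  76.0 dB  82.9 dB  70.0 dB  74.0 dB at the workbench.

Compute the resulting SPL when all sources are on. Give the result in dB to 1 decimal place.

Converting to relative power and adding: 10^(73.8/10) + 10^(76.0/10) + 10^(82.9/10) + 10^(70.0/10) + 10^(74.0/10) = 2.939e+08.
L_total = 10·log₁₀(2.939e+08) = 84.7 dB.

84.7 dB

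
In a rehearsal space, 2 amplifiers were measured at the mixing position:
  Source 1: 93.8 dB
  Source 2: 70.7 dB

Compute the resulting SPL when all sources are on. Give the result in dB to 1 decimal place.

93.8 dB

Sum in the linear (power) domain: Σ 10^(Lᵢ/10) = 10^(93.8/10) + 10^(70.7/10) = 2.411e+09.
L_total = 10·log₁₀(2.411e+09) = 93.8 dB.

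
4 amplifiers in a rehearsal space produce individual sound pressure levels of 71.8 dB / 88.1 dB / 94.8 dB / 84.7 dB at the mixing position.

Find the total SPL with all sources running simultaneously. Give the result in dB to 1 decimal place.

Converting to relative power and adding: 10^(71.8/10) + 10^(88.1/10) + 10^(94.8/10) + 10^(84.7/10) = 3.976e+09.
Combined level = 10 log₁₀(3.976e+09) = 96.0 dB.

96.0 dB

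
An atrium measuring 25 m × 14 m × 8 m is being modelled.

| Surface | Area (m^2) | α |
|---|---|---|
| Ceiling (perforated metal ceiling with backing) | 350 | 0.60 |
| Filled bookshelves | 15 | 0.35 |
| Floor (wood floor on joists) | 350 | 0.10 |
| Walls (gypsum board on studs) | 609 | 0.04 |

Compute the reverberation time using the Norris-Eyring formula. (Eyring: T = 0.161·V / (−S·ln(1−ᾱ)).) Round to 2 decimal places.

S = Σ Sᵢ = 1324.0 m^2.
Σ(Sᵢαᵢ) = 350×0.60 + 15×0.35 + 350×0.10 + 609×0.04 = 274.610.
Mean coefficient ᾱ = A/S = 0.2074.
−S·ln(1−ᾱ) = −1324.0 × ln(1 − 0.2074) = 307.746.
V = 25 × 14 × 8 = 2800 m³.
RT60 = 0.161 × 2800 / 307.746 = 1.46 s.

1.46 s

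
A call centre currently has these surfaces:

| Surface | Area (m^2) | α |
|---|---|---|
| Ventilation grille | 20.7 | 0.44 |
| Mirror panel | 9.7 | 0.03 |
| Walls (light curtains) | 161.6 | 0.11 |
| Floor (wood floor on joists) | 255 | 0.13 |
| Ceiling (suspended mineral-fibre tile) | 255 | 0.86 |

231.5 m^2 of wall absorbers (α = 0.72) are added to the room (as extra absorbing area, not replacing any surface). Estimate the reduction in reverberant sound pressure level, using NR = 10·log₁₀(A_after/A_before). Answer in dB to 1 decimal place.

2.0 dB

A_before = Σ Sᵢαᵢ = 20.7×0.44 + 9.7×0.03 + 161.6×0.11 + 255×0.13 + 255×0.86 = 279.625 sabins.
Added absorption = 231.5 × 0.72 = 166.680 sabins.
New total A_after = 446.305 sabins.
Reduction = 10 log₁₀(A_after/A_before) = 10 log₁₀(1.5961) = 2.0 dB.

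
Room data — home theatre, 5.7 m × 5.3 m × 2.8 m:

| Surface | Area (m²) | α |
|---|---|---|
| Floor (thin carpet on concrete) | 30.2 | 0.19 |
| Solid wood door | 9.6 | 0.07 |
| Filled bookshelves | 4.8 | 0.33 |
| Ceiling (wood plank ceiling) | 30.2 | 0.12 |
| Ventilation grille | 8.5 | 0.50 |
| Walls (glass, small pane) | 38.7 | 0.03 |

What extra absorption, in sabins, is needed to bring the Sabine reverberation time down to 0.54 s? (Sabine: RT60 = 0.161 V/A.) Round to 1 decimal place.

8.2 sabins

Summing Sᵢαᵢ: 5.738 + 0.672 + 1.584 + 3.624 + 4.250 + 1.161 → A₁ = 17.029 sabins.
For T = 0.54 s, need A₂ = 0.161·V/T = 0.161·84.588/0.54 = 25.220 sabins.
ΔA = A₂ − A₁ = 25.220 − 17.029 = 8.2 sabins.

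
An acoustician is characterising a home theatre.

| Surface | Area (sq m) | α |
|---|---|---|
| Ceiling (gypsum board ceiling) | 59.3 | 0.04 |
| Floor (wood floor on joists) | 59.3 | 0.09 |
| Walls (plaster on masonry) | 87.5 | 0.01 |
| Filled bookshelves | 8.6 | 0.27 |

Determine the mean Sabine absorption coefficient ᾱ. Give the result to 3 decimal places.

Total surface area S = 214.7 sq m.
A = 59.3*0.04 + 59.3*0.09 + 87.5*0.01 + 8.6*0.27 = 10.906 sabins.
ᾱ = 10.906 / 214.7 = 0.051.

0.051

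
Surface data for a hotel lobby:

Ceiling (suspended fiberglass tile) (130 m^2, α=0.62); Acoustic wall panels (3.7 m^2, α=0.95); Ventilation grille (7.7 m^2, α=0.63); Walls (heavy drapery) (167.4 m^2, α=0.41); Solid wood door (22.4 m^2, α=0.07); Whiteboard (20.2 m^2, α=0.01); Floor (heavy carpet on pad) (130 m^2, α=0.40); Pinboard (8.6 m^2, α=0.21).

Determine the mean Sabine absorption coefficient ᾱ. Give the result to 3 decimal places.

0.435

S = Σ Sᵢ = 130 + 3.7 + 7.7 + 167.4 + 22.4 + 20.2 + 130 + 8.6 = 490.0 m^2.
Σ(Sᵢαᵢ) = 130*0.62 + 3.7*0.95 + 7.7*0.63 + 167.4*0.41 + 22.4*0.07 + 20.2*0.01 + 130*0.40 + 8.6*0.21 = 213.176.
ᾱ = A/S = 0.435.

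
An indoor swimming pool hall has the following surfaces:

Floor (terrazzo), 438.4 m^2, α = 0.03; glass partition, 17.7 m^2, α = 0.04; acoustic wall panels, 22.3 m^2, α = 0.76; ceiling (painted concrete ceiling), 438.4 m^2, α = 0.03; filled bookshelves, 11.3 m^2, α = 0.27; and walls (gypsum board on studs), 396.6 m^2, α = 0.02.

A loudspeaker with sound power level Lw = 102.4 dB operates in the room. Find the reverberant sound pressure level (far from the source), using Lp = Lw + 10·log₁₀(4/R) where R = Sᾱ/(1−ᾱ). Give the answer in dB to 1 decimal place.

90.8 dB

A = 54.943 sabins; S = 1324.7 m^2.
ᾱ = 0.0415, so room constant R = A/(1−ᾱ) = 57.322 m^2.
Lp = Lw + 10 log₁₀(4/R) = 102.4 -11.56 = 90.8 dB.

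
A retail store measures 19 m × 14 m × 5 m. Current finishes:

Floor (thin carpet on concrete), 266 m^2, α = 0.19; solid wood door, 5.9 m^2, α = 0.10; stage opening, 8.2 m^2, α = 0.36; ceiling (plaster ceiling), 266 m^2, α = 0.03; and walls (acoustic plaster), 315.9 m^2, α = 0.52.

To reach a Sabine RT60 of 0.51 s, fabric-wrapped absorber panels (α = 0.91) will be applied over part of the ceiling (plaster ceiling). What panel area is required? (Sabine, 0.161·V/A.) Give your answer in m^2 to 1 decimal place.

219.9

Total absorption A₁ = 266×0.19 + 5.9×0.10 + 8.2×0.36 + 266×0.03 + 315.9×0.52
  = 50.540 + 0.590 + 2.952 + 7.980 + 164.268 = 226.330 m^2 sabins.
V = 1330 m³. Target absorption A₂ = 0.161 × 1330 / 0.51 = 419.863 sabins.
ΔA needed = 419.863 − 226.330 = 193.533 sabins.
Each m^2 of panel replacing the ceiling (plaster ceiling) adds (0.91 − 0.03) = 0.88 sabins.
Area = ΔA/Δα = 193.533/0.88 = 219.9 m^2.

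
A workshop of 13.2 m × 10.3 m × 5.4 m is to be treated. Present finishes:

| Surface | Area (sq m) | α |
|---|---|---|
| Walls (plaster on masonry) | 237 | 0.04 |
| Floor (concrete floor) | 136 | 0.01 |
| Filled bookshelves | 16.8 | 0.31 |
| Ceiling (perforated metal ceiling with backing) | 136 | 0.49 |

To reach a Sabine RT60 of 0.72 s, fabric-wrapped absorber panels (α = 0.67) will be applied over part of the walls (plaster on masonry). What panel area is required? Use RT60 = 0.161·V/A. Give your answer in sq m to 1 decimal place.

A₁ = Σ Sᵢαᵢ = 237·0.04 + 136·0.01 + 16.8·0.31 + 136·0.49 = 82.688 sabins.
Required A₂ = 0.161·734.184/0.72 = 164.172 sabins.
ΔA needed = 164.172 − 82.688 = 81.484 sabins.
Each sq m of panel replacing the walls (plaster on masonry) adds (0.67 − 0.04) = 0.63 sabins.
Area = ΔA/Δα = 81.484/0.63 = 129.3 sq m.

129.3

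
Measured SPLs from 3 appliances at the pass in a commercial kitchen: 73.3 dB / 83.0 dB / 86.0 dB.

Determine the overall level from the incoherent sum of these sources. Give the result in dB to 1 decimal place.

87.9 dB

Converting to relative power and adding: 10^(73.3/10) + 10^(83.0/10) + 10^(86.0/10) = 6.19e+08.
Combined level = 10 log₁₀(6.19e+08) = 87.9 dB.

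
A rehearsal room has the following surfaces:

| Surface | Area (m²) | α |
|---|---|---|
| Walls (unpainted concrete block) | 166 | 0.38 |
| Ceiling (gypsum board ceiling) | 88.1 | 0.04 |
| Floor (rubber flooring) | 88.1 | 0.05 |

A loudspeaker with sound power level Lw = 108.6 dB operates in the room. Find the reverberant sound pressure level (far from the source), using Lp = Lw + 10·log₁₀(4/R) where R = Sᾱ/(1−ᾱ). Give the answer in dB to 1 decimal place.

95.1 dB

Σ(Sᵢαᵢ) = 166·0.38 + 88.1·0.04 + 88.1·0.05 = 71.009; total area S = 342.2 m².
ᾱ = 71.009/342.2 = 0.2075; R = Sᾱ/(1−ᾱ) = 71.009/(1−0.2075) = 89.601 m².
Lp = 108.6 + 10·log₁₀(4/89.601) = 108.6 + (-13.50) = 95.1 dB.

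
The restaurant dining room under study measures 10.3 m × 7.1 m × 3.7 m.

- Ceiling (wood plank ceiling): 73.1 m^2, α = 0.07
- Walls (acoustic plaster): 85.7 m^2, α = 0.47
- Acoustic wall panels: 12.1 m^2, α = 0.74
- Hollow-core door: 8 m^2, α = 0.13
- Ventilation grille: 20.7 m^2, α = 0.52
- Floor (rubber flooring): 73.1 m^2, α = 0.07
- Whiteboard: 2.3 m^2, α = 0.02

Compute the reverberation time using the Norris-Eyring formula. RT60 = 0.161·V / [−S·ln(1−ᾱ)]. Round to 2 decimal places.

0.53 seconds

Total surface area S = 73.1 + 85.7 + 12.1 + 8 + 20.7 + 73.1 + 2.3 = 275.0 m^2.
Absorption A = 73.1×0.07 + 85.7×0.47 + 12.1×0.74 + 8×0.13 + 20.7×0.52 + 73.1×0.07 + 2.3×0.02 = 71.317 sabins.
Mean coefficient ᾱ = A/S = 0.2593.
−S·ln(1−ᾱ) = −275.0 × ln(1 − 0.2593) = 82.544.
V = 10.3 × 7.1 × 3.7 = 270.581 m³.
RT60 = 0.161 × 270.581 / 82.544 = 0.53 s.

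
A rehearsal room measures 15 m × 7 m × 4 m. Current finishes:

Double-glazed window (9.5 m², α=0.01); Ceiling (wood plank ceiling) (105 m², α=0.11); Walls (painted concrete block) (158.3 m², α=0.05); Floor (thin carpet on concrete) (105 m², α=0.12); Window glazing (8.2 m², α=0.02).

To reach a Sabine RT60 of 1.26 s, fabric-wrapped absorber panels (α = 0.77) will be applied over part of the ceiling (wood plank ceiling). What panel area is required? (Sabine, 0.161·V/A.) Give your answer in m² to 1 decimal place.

32.3

Total absorption A₁ = 9.5*0.01 + 105*0.11 + 158.3*0.05 + 105*0.12 + 8.2*0.02
  = 0.095 + 11.550 + 7.915 + 12.600 + 0.164 = 32.324 m² sabins.
Required A₂ = 0.161·420/1.26 = 53.667 sabins.
Absorption to add: 53.667 − 32.324 = 21.343 sabins.
Net gain per m²: Δα = 0.77 − 0.11 = 0.66.
Panel area = 21.343 / 0.66 = 32.3 m².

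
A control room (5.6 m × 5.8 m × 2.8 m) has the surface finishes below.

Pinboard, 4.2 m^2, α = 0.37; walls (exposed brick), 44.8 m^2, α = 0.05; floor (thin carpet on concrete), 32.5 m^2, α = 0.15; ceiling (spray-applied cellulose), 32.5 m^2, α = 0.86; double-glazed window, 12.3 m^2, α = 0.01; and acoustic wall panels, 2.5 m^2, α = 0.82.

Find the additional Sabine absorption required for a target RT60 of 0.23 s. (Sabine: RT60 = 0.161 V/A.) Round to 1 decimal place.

A₁ = Σ Sᵢαᵢ = 4.2·0.37 + 44.8·0.05 + 32.5·0.15 + 32.5·0.86 + 12.3·0.01 + 2.5·0.82 = 38.792 sabins.
Target A₂ = 0.161·90.944/0.23 = 63.661 sabins (V = 90.944 m³).
Shortfall: 63.661 − 38.792 = 24.9 sabins.

24.9 sabins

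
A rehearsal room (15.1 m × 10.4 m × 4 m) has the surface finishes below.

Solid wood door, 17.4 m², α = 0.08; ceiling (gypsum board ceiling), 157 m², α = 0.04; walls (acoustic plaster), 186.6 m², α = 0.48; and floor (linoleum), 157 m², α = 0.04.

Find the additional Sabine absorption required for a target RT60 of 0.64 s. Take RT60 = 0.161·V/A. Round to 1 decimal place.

54.5 sabins

A₁ = Σ Sᵢαᵢ = 17.4·0.08 + 157·0.04 + 186.6·0.48 + 157·0.04 = 103.520 sabins.
V = 628.16 m³. Required absorption A₂ = 0.161 × 628.16 / 0.64 = 158.022 sabins.
Additional absorption ΔA = 158.022 − 103.520 = 54.5 sabins.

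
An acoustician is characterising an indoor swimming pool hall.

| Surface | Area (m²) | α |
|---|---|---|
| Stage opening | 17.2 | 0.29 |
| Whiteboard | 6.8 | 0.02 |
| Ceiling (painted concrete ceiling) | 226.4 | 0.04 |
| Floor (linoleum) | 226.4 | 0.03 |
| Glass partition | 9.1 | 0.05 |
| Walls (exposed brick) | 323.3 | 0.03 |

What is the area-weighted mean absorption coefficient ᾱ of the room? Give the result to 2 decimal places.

0.04

Total surface area S = 809.2 m².
A = 17.2*0.29 + 6.8*0.02 + 226.4*0.04 + 226.4*0.03 + 9.1*0.05 + 323.3*0.03 = 31.126 sabins.
ᾱ = A/S = 0.04.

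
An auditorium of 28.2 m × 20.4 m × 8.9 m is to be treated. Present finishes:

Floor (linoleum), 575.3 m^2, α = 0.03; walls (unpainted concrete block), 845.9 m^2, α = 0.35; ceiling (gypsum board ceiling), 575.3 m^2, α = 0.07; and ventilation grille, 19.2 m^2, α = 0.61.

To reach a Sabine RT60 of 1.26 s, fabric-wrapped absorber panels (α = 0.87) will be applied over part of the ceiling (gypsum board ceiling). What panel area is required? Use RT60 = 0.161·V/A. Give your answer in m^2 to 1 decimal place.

361.1

Equivalent absorption area: A₁ = 575.3·0.03 + 845.9·0.35 + 575.3·0.07 + 19.2·0.61 = 365.307 m^2.
V = 5119.992 m³. Target absorption A₂ = 0.161 × 5119.992 / 1.26 = 654.221 sabins.
Absorption to add: 654.221 − 365.307 = 288.914 sabins.
Net gain per m^2: Δα = 0.87 − 0.07 = 0.80.
Panel area = 288.914 / 0.80 = 361.1 m^2.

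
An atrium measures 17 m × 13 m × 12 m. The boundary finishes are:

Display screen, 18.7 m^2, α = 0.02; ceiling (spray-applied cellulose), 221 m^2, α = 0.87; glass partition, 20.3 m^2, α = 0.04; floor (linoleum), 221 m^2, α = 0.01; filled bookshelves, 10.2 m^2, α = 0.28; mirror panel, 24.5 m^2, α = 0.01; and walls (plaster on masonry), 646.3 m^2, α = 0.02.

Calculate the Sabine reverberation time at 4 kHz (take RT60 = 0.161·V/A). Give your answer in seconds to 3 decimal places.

A = Σ Sᵢαᵢ = 18.7*0.02 + 221*0.87 + 20.3*0.04 + 221*0.01 + 10.2*0.28 + 24.5*0.01 + 646.3*0.02 = 211.693 sabins.
V = 17·13·12 = 2652 m³.
Sabine: RT60 = 0.161 × 2652 / 211.693 = 2.017 s.

2.017 s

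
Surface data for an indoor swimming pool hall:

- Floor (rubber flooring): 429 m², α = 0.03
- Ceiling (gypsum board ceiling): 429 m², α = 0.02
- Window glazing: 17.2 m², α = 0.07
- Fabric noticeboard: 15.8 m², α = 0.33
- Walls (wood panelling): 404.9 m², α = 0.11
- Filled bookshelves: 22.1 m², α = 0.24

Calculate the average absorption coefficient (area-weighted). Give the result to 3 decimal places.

S = Σ Sᵢ = 429 + 429 + 17.2 + 15.8 + 404.9 + 22.1 = 1318.0 m².
A = 429*0.03 + 429*0.02 + 17.2*0.07 + 15.8*0.33 + 404.9*0.11 + 22.1*0.24 = 77.711 sabins.
ᾱ = A/S = 0.059.

0.059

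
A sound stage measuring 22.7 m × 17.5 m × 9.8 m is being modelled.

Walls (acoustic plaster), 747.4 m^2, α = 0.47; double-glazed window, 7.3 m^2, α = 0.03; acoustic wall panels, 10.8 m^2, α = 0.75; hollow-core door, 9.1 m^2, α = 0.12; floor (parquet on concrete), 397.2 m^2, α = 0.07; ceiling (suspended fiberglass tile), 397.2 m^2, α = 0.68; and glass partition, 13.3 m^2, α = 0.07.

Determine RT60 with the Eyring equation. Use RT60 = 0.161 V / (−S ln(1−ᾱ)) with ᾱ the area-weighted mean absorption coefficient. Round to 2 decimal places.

Total surface area S = 747.4 + 7.3 + 10.8 + 9.1 + 397.2 + 397.2 + 13.3 = 1582.3 m^2.
Σ(Sᵢαᵢ) = 747.4·0.47 + 7.3·0.03 + 10.8·0.75 + 9.1·0.12 + 397.2·0.07 + 397.2·0.68 + 13.3·0.07 = 659.520.
ᾱ = 659.520 / 1582.3 = 0.4168.
Eyring denominator: −S ln(1−ᾱ) = 853.216.
V = 22.7 × 17.5 × 9.8 = 3893.05 m³.
T = 0.161·V/[−S·ln(1−ᾱ)] = 0.161·3893.05/853.216 = 0.73 s.

0.73 seconds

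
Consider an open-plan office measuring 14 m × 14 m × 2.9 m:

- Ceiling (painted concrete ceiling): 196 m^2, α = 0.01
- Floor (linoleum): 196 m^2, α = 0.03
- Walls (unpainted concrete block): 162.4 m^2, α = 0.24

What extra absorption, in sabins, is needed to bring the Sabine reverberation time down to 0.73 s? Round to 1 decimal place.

78.5 sabins

Equivalent absorption area: A₁ = 196*0.01 + 196*0.03 + 162.4*0.24 = 46.816 m^2.
For T = 0.73 s, need A₂ = 0.161·V/T = 0.161·568.4/0.73 = 125.359 sabins.
Shortfall: 125.359 − 46.816 = 78.5 sabins.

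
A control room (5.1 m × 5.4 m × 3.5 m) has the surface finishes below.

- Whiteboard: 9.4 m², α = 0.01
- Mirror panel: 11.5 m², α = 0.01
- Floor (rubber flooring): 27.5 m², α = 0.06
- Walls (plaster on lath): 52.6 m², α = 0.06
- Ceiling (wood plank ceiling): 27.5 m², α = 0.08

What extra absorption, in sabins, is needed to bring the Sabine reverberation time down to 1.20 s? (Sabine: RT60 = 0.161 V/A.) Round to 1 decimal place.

Equivalent absorption area: A₁ = 9.4·0.01 + 11.5·0.01 + 27.5·0.06 + 52.6·0.06 + 27.5·0.08 = 7.215 m².
Target A₂ = 0.161·96.39/1.20 = 12.932 sabins (V = 96.39 m³).
ΔA = A₂ − A₁ = 12.932 − 7.215 = 5.7 sabins.

5.7 sabins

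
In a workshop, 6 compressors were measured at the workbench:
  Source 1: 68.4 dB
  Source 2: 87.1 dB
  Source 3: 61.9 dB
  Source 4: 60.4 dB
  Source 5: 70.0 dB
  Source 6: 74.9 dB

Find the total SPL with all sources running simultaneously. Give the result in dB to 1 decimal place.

Σ 10^(Lᵢ/10) = 5.633e+08.
Back to dB: 10·log₁₀ Σ = 87.5 dB.

87.5 dB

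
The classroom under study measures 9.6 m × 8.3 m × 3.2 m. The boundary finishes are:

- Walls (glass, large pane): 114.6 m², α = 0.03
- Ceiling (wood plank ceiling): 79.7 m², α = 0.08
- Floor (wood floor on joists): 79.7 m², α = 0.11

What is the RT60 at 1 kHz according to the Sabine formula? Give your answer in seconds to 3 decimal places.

2.209 sec

Total absorption A = 114.6×0.03 + 79.7×0.08 + 79.7×0.11
  = 3.438 + 6.376 + 8.767 = 18.581 m² sabins.
Room volume: 254.976 m³.
T = 0.161 V/A = 0.161·254.976/18.581 = 2.209 s.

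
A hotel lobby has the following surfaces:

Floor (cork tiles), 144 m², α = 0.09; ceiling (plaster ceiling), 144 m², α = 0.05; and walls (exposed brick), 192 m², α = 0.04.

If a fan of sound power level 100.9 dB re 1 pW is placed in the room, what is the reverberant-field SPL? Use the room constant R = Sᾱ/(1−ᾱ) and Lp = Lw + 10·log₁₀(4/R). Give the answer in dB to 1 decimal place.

A = 27.840 sabins; S = 480.0 m².
ᾱ = 0.0580, so room constant R = A/(1−ᾱ) = 29.554 m².
Lp = 100.9 + 10·log₁₀(4/29.554) = 100.9 + (-8.69) = 92.2 dB.

92.2 dB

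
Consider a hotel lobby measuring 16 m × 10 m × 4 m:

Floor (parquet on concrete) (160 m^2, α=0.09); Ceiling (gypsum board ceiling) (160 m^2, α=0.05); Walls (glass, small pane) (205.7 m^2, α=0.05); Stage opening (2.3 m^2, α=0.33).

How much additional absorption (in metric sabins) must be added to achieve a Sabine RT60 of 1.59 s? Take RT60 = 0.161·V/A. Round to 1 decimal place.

Equivalent absorption area: A₁ = 160*0.09 + 160*0.05 + 205.7*0.05 + 2.3*0.33 = 33.444 m^2.
Target A₂ = 0.161·640/1.59 = 64.805 sabins (V = 640 m³).
Shortfall: 64.805 − 33.444 = 31.4 sabins.

31.4 sabins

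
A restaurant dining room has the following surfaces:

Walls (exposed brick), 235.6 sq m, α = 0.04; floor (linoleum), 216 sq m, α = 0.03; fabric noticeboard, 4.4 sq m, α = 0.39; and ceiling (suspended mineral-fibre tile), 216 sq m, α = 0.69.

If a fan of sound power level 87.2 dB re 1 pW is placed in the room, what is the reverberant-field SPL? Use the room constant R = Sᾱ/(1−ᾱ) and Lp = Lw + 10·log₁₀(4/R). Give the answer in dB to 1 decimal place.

69.8 dB

Σ(Sᵢαᵢ) = 235.6×0.04 + 216×0.03 + 4.4×0.39 + 216×0.69 = 166.660; total area S = 672.0 sq m.
ᾱ = 0.2480, so room constant R = A/(1−ᾱ) = 221.622 sq m.
Lp = 87.2 + 10·log₁₀(4/221.622) = 87.2 + (-17.44) = 69.8 dB.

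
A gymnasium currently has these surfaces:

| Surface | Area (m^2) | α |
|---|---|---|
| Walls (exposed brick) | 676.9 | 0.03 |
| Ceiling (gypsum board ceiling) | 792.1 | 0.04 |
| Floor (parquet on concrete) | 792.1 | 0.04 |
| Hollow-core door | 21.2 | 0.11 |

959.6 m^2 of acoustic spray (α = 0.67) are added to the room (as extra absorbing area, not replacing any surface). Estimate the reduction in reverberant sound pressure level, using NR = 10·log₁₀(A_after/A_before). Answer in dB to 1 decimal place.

9.3 dB

Equivalent absorption area: A_before = 676.9*0.03 + 792.1*0.04 + 792.1*0.04 + 21.2*0.11 = 86.007 m^2.
Treatment contributes 959.6·0.67 = 642.932 sabins.
A_after = 86.007 + 642.932 = 728.939 sabins.
Reduction = 10 log₁₀(A_after/A_before) = 10 log₁₀(8.4753) = 9.3 dB.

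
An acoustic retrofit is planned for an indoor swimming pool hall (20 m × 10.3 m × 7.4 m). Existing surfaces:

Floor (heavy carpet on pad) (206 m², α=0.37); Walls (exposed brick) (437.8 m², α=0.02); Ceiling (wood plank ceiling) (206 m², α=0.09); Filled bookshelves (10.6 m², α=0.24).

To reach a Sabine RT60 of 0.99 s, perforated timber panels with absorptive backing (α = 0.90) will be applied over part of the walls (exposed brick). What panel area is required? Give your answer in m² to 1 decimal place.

161.2

A₁ = Σ Sᵢαᵢ = 206×0.37 + 437.8×0.02 + 206×0.09 + 10.6×0.24 = 106.060 sabins.
V = 1524.4 m³. Target absorption A₂ = 0.161 × 1524.4 / 0.99 = 247.907 sabins.
ΔA needed = 247.907 − 106.060 = 141.847 sabins.
Each m² of panel replacing the walls (exposed brick) adds (0.90 − 0.02) = 0.88 sabins.
Panel area = 141.847 / 0.88 = 161.2 m².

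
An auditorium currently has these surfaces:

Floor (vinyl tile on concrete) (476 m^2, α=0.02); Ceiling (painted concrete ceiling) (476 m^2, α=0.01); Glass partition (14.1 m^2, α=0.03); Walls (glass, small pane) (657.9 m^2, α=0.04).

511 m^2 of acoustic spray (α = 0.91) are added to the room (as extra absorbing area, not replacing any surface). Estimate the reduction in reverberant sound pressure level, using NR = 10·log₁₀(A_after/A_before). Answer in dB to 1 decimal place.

10.9 dB

A_before = Σ Sᵢαᵢ = 476*0.02 + 476*0.01 + 14.1*0.03 + 657.9*0.04 = 41.019 sabins.
Added absorption = 511 × 0.91 = 465.010 sabins.
New total A_after = 506.029 sabins.
Reduction = 10 log₁₀(A_after/A_before) = 10 log₁₀(12.3365) = 10.9 dB.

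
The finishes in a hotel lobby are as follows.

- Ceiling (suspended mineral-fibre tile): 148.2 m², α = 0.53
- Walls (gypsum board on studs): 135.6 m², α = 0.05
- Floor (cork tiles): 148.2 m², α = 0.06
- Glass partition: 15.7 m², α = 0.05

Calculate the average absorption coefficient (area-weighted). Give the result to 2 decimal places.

S = Σ Sᵢ = 148.2 + 135.6 + 148.2 + 15.7 = 447.7 m².
Weighted sum Σ Sα = 95.003.
ᾱ = 95.003 / 447.7 = 0.21.

0.21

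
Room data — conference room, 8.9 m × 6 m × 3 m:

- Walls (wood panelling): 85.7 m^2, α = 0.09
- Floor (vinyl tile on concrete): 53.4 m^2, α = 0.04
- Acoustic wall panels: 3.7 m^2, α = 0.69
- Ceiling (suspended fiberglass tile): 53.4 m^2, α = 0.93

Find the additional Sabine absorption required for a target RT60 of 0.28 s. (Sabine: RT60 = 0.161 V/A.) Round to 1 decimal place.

30.1 sabins

Summing Sᵢαᵢ: 7.713 + 2.136 + 2.553 + 49.662 → A₁ = 62.064 sabins.
Target A₂ = 0.161·160.2/0.28 = 92.115 sabins (V = 160.2 m³).
ΔA = A₂ − A₁ = 92.115 − 62.064 = 30.1 sabins.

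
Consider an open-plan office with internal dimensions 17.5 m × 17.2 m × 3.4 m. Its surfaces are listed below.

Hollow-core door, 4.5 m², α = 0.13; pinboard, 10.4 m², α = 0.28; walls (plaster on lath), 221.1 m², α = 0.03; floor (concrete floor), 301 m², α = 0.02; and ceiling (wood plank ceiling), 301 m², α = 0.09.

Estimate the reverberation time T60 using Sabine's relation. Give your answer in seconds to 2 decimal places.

A = Σ Sᵢαᵢ = 4.5×0.13 + 10.4×0.28 + 221.1×0.03 + 301×0.02 + 301×0.09 = 43.240 sabins.
Volume V = 17.5 × 17.2 × 3.4 = 1023.4 m³.
Sabine: RT60 = 0.161 × 1023.4 / 43.240 = 3.81 s.

3.81 s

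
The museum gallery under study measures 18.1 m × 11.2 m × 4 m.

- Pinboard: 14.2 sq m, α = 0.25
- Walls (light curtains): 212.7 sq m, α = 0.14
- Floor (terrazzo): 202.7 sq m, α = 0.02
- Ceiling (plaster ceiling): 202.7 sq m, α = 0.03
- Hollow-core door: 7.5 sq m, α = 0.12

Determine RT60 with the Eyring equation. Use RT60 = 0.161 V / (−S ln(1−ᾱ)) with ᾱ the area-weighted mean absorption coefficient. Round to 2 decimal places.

Total surface area S = 14.2 + 212.7 + 202.7 + 202.7 + 7.5 = 639.8 sq m.
Absorption A = 14.2×0.25 + 212.7×0.14 + 202.7×0.02 + 202.7×0.03 + 7.5×0.12 = 44.363 sabins.
Mean coefficient ᾱ = A/S = 0.0693.
Eyring denominator: −S ln(1−ᾱ) = 45.949.
V = 18.1 × 11.2 × 4 = 810.88 m³.
RT60 = 0.161 × 810.88 / 45.949 = 2.84 s.

2.84 sec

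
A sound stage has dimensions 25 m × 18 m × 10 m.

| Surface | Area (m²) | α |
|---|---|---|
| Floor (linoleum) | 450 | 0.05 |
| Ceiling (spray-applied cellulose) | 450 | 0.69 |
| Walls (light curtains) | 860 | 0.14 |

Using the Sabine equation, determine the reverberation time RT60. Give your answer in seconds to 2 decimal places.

Equivalent absorption area: A = 450×0.05 + 450×0.69 + 860×0.14 = 453.400 m².
V = 25·18·10 = 4500 m³.
Sabine: RT60 = 0.161 × 4500 / 453.400 = 1.60 s.

1.60 sec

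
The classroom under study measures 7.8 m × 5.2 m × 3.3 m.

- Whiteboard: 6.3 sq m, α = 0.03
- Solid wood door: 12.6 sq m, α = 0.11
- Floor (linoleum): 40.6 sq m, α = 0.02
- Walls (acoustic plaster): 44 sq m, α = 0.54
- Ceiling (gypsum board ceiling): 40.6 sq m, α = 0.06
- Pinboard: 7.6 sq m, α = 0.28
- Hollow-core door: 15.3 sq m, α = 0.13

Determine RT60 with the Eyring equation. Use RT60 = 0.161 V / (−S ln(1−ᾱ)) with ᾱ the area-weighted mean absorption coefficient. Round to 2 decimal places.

0.59 s

Total surface area S = 6.3 + 12.6 + 40.6 + 44 + 40.6 + 7.6 + 15.3 = 167.0 sq m.
Absorption A = 6.3×0.03 + 12.6×0.11 + 40.6×0.02 + 44×0.54 + 40.6×0.06 + 7.6×0.28 + 15.3×0.13 = 32.700 sabins.
Mean coefficient ᾱ = A/S = 0.1958.
−S·ln(1−ᾱ) = −167.0 × ln(1 − 0.1958) = 36.391.
V = 7.8 × 5.2 × 3.3 = 133.848 m³.
T = 0.161·V/[−S·ln(1−ᾱ)] = 0.161·133.848/36.391 = 0.59 s.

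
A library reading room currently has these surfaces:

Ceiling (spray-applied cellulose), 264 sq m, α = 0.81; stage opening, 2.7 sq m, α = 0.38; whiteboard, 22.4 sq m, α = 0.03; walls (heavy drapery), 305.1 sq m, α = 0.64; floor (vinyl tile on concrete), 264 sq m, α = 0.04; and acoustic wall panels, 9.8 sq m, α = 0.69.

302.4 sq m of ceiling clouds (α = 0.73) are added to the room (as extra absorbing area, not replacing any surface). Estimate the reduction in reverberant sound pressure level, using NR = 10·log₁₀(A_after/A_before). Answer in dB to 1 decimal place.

Summing Sᵢαᵢ: 213.840 + 1.026 + 0.672 + 195.264 + 10.560 + 6.762 → A_before = 428.124 sabins.
Treatment contributes 302.4·0.73 = 220.752 sabins.
New total A_after = 648.876 sabins.
NR = 10·log₁₀(648.876/428.124) = 1.8 dB.

1.8 dB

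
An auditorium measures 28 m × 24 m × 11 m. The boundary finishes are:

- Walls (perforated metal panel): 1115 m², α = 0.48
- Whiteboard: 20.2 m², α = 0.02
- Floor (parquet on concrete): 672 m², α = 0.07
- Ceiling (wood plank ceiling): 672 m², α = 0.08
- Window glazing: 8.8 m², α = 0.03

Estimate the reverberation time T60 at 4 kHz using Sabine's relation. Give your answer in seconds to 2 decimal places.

Equivalent absorption area: A = 1115*0.48 + 20.2*0.02 + 672*0.07 + 672*0.08 + 8.8*0.03 = 636.668 m².
Room volume: 7392 m³.
RT60 = 0.161 · V / A = 0.161 × 7392 / 636.668 = 1.87 s.

1.87 s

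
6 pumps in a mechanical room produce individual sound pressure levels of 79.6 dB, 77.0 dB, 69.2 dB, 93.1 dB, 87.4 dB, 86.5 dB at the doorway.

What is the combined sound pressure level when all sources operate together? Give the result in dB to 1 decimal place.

95.0 dB

Converting to relative power and adding: 10^(79.6/10) + 10^(77.0/10) + 10^(69.2/10) + 10^(93.1/10) + 10^(87.4/10) + 10^(86.5/10) = 3.188e+09.
L_total = 10·log₁₀(3.188e+09) = 95.0 dB.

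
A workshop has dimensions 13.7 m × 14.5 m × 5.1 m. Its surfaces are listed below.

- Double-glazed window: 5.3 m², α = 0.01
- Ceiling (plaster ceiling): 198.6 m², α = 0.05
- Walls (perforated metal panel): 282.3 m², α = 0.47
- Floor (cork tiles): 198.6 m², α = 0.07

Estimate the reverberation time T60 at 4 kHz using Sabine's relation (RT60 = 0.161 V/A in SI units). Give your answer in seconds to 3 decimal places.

1.042 s

Equivalent absorption area: A = 5.3×0.01 + 198.6×0.05 + 282.3×0.47 + 198.6×0.07 = 156.566 m².
V = 13.7·14.5·5.1 = 1013.115 m³.
T = 0.161 V/A = 0.161·1013.115/156.566 = 1.042 s.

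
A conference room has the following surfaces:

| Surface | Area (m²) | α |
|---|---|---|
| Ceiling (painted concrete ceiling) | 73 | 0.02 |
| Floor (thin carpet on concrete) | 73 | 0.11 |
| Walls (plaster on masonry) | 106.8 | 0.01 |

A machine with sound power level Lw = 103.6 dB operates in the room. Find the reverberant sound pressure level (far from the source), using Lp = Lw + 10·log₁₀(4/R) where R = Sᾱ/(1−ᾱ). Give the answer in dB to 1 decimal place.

A = 10.558 sabins; S = 252.8 m².
ᾱ = 10.558/252.8 = 0.0418; R = Sᾱ/(1−ᾱ) = 10.558/(1−0.0418) = 11.019 m².
Lp = Lw + 10 log₁₀(4/R) = 103.6 -4.40 = 99.2 dB.

99.2 dB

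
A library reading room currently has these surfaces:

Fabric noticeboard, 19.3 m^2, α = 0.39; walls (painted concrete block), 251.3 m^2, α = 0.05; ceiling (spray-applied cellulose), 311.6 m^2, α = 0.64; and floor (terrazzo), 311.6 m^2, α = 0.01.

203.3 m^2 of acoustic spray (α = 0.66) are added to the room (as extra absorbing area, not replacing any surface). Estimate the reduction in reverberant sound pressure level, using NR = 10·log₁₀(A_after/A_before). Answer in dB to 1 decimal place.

2.0 dB

Summing Sᵢαᵢ: 7.527 + 12.565 + 199.424 + 3.116 → A_before = 222.632 sabins.
Added absorption = 203.3 × 0.66 = 134.178 sabins.
A_after = 222.632 + 134.178 = 356.810 sabins.
Reduction = 10 log₁₀(A_after/A_before) = 10 log₁₀(1.6027) = 2.0 dB.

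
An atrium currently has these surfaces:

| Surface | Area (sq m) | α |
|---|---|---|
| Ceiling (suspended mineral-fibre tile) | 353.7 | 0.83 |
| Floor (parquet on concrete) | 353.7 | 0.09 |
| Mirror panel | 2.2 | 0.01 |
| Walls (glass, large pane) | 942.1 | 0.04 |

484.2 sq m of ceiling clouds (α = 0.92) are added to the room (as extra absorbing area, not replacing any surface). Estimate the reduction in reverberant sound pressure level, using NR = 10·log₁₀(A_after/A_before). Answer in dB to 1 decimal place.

3.5 dB

A_before = Σ Sᵢαᵢ = 353.7×0.83 + 353.7×0.09 + 2.2×0.01 + 942.1×0.04 = 363.110 sabins.
Added absorption = 484.2 × 0.92 = 445.464 sabins.
New total A_after = 808.574 sabins.
NR = 10·log₁₀(808.574/363.110) = 3.5 dB.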